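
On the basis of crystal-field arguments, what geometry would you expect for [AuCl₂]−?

linear

Each chloride is −1; balancing the −1 overall charge requires Au(I).
Au sits in group 11, so the d-electron count is 11 − 1 = 10.
With 2 monodentate ligands the coordination number is 2.
A d¹⁰ ion with only two ligands adopts a linear arrangement (sp hybridisation; no CFSE preference).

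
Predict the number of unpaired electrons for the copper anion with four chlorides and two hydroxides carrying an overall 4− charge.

1

Summing ligand charges against the −4 overall charge gives an oxidation state of +2 for copper.
Group 11 minus oxidation state 2 gives a d⁹ configuration.
In an octahedral field the d⁹ configuration is t₂g⁶e_g³ (only one arrangement possible), giving 1 unpaired electron.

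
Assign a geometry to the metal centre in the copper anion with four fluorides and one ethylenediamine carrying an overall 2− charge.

octahedral

Summing ligand charges against the −2 overall charge gives an oxidation state of +2 for copper.
Copper is a group-11 element; Cu(II) is therefore d⁹.
Counting donor atoms: 4×fluoride (monodentate) → 4 donors; 1×ethylenediamine (bidentate) → 2 donors. Coordination number = 6.
Six donors around a single metal centre give an octahedral coordination sphere.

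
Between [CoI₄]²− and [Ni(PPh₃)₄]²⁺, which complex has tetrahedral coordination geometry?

[CoI₄]²−

For [CoI₄]²−: Each iodide is −1; balancing the −2 overall charge requires Co(II). Co sits in group 9, so the d-electron count is 9 − 2 = 7. For a high-spin 3d d⁷ ion with weak-field ligands the small Δₜ gives little square-planar CFSE advantage, so four ligands adopt the sterically favoured tetrahedral geometry. → tetrahedral.
For [Ni(PPh₃)₄]²⁺: Ligand charges: triphenylphosphine is neutral. With an overall charge of +2 the nickel centre must be in the +2 oxidation state. Ni sits in group 10, so the d-electron count is 10 − 2 = 8. Triphenylphosphine is a strong-field ligand (high in the spectrochemical series). A 3d d⁸ ion with strong-field ligands gains enough CFSE to favour square planar over tetrahedral. → square planar.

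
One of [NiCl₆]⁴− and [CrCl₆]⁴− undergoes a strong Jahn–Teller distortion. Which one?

[CrCl₆]⁴−

[NiCl₆]⁴−: Summing ligand charges against the −4 overall charge gives an oxidation state of +2 for nickel. Group 10 minus oxidation state 2 gives a d⁸ configuration. The d⁸ configuration leaves the e_g set evenly filled (or empty) — no strong Jahn–Teller driving force.
[CrCl₆]⁴−: Ligand charges: each chloride is −1. With an overall charge of −4 the chromium centre must be in the +2 oxidation state. Chromium is a group-6 element; Cr(II) is therefore d⁴. Chloride is a weak-field ligand for a first-row metal, so the complex is high-spin. The t₂g³e_g¹ (high-spin) configuration has an unevenly filled e_g set; the Jahn–Teller theorem predicts a tetragonal distortion (typically axial elongation) to lift the degeneracy.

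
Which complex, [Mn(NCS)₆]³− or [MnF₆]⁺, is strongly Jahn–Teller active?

[Mn(NCS)₆]³−

[Mn(NCS)₆]³−: Each isothiocyanate is −1; balancing the −3 overall charge requires Mn(III). Manganese is a group-7 element; Mn(III) is therefore d⁴. Isothiocyanate is a weak-field ligand for a first-row metal, so the complex is high-spin. The t₂g³e_g¹ (high-spin) configuration has an unevenly filled e_g set; the Jahn–Teller theorem predicts a tetragonal distortion (typically axial elongation) to lift the degeneracy.
[MnF₆]⁺: Each fluoride is −1; balancing the +1 overall charge requires Mn(VII). Manganese is a group-7 element; Mn(VII) is therefore d⁰. The d⁰ configuration leaves the e_g set evenly filled (or empty) — no strong Jahn–Teller driving force.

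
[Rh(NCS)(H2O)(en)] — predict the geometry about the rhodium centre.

Summing ligand charges against the 0 overall charge gives an oxidation state of +1 for rhodium.
Group 9 minus oxidation state 1 gives a d⁸ configuration.
Counting donor atoms: 1×isothiocyanate (monodentate) → 1 donor; 1×water (monodentate) → 1 donor; 1×ethylenediamine (bidentate) → 2 donors. Coordination number = 4.
A 4d d⁸ ion has a large crystal-field splitting; square planar leaves the high-energy d_{x²−y²} orbital empty and maximises CFSE.

square planar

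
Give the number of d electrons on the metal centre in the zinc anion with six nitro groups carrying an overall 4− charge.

Each nitro (N-bound nitrite) is −1; balancing the −4 overall charge requires Zn(II).
Group 12 minus oxidation state 2 gives a d¹⁰ configuration.

d10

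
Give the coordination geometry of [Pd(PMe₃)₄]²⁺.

square planar

Trimethylphosphine is neutral; balancing the +2 overall charge requires Pd(II).
Palladium is a group-10 element; Pd(II) is therefore d⁸.
Coordination number: 4.
A 4d d⁸ ion has a large crystal-field splitting; square planar leaves the high-energy d_{x²−y²} orbital empty and maximises CFSE.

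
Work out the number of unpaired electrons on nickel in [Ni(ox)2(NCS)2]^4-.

Summing ligand charges against the −4 overall charge gives an oxidation state of +2 for nickel.
Ni sits in group 10, so the d-electron count is 10 − 2 = 8.
Counting donor atoms: 2×oxalate (bidentate) → 4 donors; 2×isothiocyanate (monodentate) → 2 donors. Coordination number = 6.
In an octahedral field the d⁸ configuration is t₂g⁶e_g² (only one arrangement possible), giving 2 unpaired electrons.

2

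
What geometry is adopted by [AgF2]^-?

linear

Each fluoride is −1; balancing the −1 overall charge requires Ag(I).
Silver is a group-11 element; Ag(I) is therefore d¹⁰.
Coordination number: 2.
A d¹⁰ ion with only two ligands adopts a linear arrangement (sp hybridisation; no CFSE preference).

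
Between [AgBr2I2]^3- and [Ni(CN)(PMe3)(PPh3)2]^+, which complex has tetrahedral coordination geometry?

For [AgBr2I2]^3-: Summing ligand charges against the −3 overall charge gives an oxidation state of +1 for silver. Ag sits in group 11, so the d-electron count is 11 − 1 = 10. A d¹⁰ ion has no crystal-field stabilisation preference between square planar and tetrahedral, so four ligands adopt the sterically favoured tetrahedral geometry. → tetrahedral.
For [Ni(CN)(PMe3)(PPh3)2]^+: Ligand charges: each cyanide is −1; trimethylphosphine is neutral; triphenylphosphine is neutral. With an overall charge of +1 the nickel centre must be in the +2 oxidation state. Group 10 minus oxidation state 2 gives a d⁸ configuration. Cyanide, trimethylphosphine, and triphenylphosphine are strong-field ligands (high in the spectrochemical series). A 3d d⁸ ion with strong-field ligands gains enough CFSE to favour square planar over tetrahedral. → square planar.

[AgBr2I2]^3-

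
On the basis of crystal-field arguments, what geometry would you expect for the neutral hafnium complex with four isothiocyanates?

tetrahedral

Summing ligand charges against the 0 overall charge gives an oxidation state of +4 for hafnium.
Hf sits in group 4, so the d-electron count is 4 − 4 = 0.
Coordination number: 4.
A d⁰ ion has no crystal-field stabilisation preference between square planar and tetrahedral, so four ligands adopt the sterically favoured tetrahedral geometry.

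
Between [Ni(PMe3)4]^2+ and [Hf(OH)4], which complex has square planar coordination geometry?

For [Ni(PMe3)4]^2+: Ligand charges: trimethylphosphine is neutral. With an overall charge of +2 the nickel centre must be in the +2 oxidation state. Nickel is a group-10 element; Ni(II) is therefore d⁸. Trimethylphosphine is a strong-field ligand (high in the spectrochemical series). A 3d d⁸ ion with strong-field ligands gains enough CFSE to favour square planar over tetrahedral. → square planar.
For [Hf(OH)4]: Summing ligand charges against the 0 overall charge gives an oxidation state of +4 for hafnium. Hf sits in group 4, so the d-electron count is 4 − 4 = 0. A d⁰ ion has no crystal-field stabilisation preference between square planar and tetrahedral, so four ligands adopt the sterically favoured tetrahedral geometry. → tetrahedral.

[Ni(PMe3)4]^2+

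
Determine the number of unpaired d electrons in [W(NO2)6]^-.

1 unpaired electron

Each nitro (N-bound nitrite) is −1; balancing the −1 overall charge requires W(V).
Group 6 minus oxidation state 5 gives a d¹ configuration.
In an octahedral field the d¹ configuration is t₂g¹e_g⁰ (only one arrangement possible), giving 1 unpaired electron.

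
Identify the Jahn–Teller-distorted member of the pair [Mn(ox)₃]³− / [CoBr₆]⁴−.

[Mn(ox)₃]³−: Summing ligand charges against the −3 overall charge gives an oxidation state of +3 for manganese. Mn sits in group 7, so the d-electron count is 7 − 3 = 4. Oxalate is a weak-field ligand for a first-row metal, so the complex is high-spin. The t₂g³e_g¹ (high-spin) configuration has an unevenly filled e_g set; the Jahn–Teller theorem predicts a tetragonal distortion (typically axial elongation) to lift the degeneracy.
[CoBr₆]⁴−: Ligand charges: each bromide is −1. With an overall charge of −4 the cobalt centre must be in the +2 oxidation state. Cobalt is a group-9 element; Co(II) is therefore d⁷. Bromide is a weak-field ligand for a first-row metal, so the complex is high-spin. The d⁷ configuration leaves the e_g set evenly filled (or empty) — no strong Jahn–Teller driving force.

[Mn(ox)₃]³−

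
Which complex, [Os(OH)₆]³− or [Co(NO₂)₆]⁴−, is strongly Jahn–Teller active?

[Co(NO₂)₆]⁴−

[Os(OH)₆]³−: Summing ligand charges against the −3 overall charge gives an oxidation state of +3 for osmium. Os sits in group 8, so the d-electron count is 8 − 3 = 5. A 5d ion has a large Δₒ and is invariably low-spin. The d⁵ configuration leaves the e_g set evenly filled (or empty) — no strong Jahn–Teller driving force.
[Co(NO₂)₆]⁴−: Ligand charges: each nitro (N-bound nitrite) is −1. With an overall charge of −4 the cobalt centre must be in the +2 oxidation state. Co sits in group 9, so the d-electron count is 9 − 2 = 7. Nitro (N-bound nitrite) is a strong-field ligand (high in the spectrochemical series) for a first-row metal, so the complex is low-spin. The t₂g⁶e_g¹ (low-spin) configuration has an unevenly filled e_g set; the Jahn–Teller theorem predicts a tetragonal distortion (typically axial elongation) to lift the degeneracy.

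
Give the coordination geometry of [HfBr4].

tetrahedral

Summing ligand charges against the 0 overall charge gives an oxidation state of +4 for hafnium.
Hf sits in group 4, so the d-electron count is 4 − 4 = 0.
With 4 monodentate ligands the coordination number is 4.
A d⁰ ion has no crystal-field stabilisation preference between square planar and tetrahedral, so four ligands adopt the sterically favoured tetrahedral geometry.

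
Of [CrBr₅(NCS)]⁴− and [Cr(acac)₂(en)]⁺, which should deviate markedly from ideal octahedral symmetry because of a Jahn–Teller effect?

[CrBr₅(NCS)]⁴−: Ligand charges: each bromide is −1; each isothiocyanate is −1. With an overall charge of −4 the chromium centre must be in the +2 oxidation state. Cr sits in group 6, so the d-electron count is 6 − 2 = 4. Bromide and isothiocyanate are weak-field ligands for a first-row metal, so the complex is high-spin. The t₂g³e_g¹ (high-spin) configuration has an unevenly filled e_g set; the Jahn–Teller theorem predicts a tetragonal distortion (typically axial elongation) to lift the degeneracy.
[Cr(acac)₂(en)]⁺: Summing ligand charges against the +1 overall charge gives an oxidation state of +3 for chromium. Group 6 minus oxidation state 3 gives a d³ configuration. The d³ configuration leaves the e_g set evenly filled (or empty) — no strong Jahn–Teller driving force.

[CrBr₅(NCS)]⁴−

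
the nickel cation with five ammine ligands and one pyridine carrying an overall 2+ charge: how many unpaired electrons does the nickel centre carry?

2 unpaired electrons

Ligand charges: ammonia is neutral; pyridine is neutral. With an overall charge of +2 the nickel centre must be in the +2 oxidation state.
Ni sits in group 10, so the d-electron count is 10 − 2 = 8.
In an octahedral field the d⁸ configuration is t₂g⁶e_g² (only one arrangement possible), giving 2 unpaired electrons.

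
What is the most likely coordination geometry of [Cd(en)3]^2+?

octahedral

Summing ligand charges against the +2 overall charge gives an oxidation state of +2 for cadmium.
Group 12 minus oxidation state 2 gives a d¹⁰ configuration.
Counting donor atoms: 3×ethylenediamine (bidentate) → 6 donors. Coordination number = 6.
Six donors around a single metal centre give an octahedral coordination sphere.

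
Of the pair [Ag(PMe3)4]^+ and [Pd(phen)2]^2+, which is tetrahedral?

For [Ag(PMe3)4]^+: Summing ligand charges against the +1 overall charge gives an oxidation state of +1 for silver. Silver is a group-11 element; Ag(I) is therefore d¹⁰. A d¹⁰ ion has no crystal-field stabilisation preference between square planar and tetrahedral, so four ligands adopt the sterically favoured tetrahedral geometry. → tetrahedral.
For [Pd(phen)2]^2+: Summing ligand charges against the +2 overall charge gives an oxidation state of +2 for palladium. Group 10 minus oxidation state 2 gives a d⁸ configuration. A 4d d⁸ ion has a large crystal-field splitting; square planar leaves the high-energy d_{x²−y²} orbital empty and maximises CFSE. → square planar.

[Ag(PMe3)4]^+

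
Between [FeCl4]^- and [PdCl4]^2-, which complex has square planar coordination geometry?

[PdCl4]^2-

For [FeCl4]^-: Ligand charges: each chloride is −1. With an overall charge of −1 the iron centre must be in the +3 oxidation state. Iron is a group-8 element; Fe(III) is therefore d⁵. A high-spin d⁵ ion has zero CFSE in either geometry, so four ligands adopt the sterically favoured tetrahedral geometry. → tetrahedral.
For [PdCl4]^2-: Summing ligand charges against the −2 overall charge gives an oxidation state of +2 for palladium. Pd sits in group 10, so the d-electron count is 10 − 2 = 8. A 4d d⁸ ion has a large crystal-field splitting; square planar leaves the high-energy d_{x²−y²} orbital empty and maximises CFSE. → square planar.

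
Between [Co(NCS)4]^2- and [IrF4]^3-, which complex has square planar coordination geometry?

[IrF4]^3-

For [Co(NCS)4]^2-: Ligand charges: each isothiocyanate is −1. With an overall charge of −2 the cobalt centre must be in the +2 oxidation state. Cobalt is a group-9 element; Co(II) is therefore d⁷. For a high-spin 3d d⁷ ion with weak-field ligands the small Δₜ gives little square-planar CFSE advantage, so four ligands adopt the sterically favoured tetrahedral geometry. → tetrahedral.
For [IrF4]^3-: Summing ligand charges against the −3 overall charge gives an oxidation state of +1 for iridium. Group 9 minus oxidation state 1 gives a d⁸ configuration. A 5d d⁸ ion has a large crystal-field splitting; square planar leaves the high-energy d_{x²−y²} orbital empty and maximises CFSE. → square planar.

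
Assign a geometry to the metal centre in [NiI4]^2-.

tetrahedral

Summing ligand charges against the −2 overall charge gives an oxidation state of +2 for nickel.
Nickel is a group-10 element; Ni(II) is therefore d⁸.
Coordination number: 4.
Iodide is a weak-field ligand.
With weak-field ligands the CFSE gain from square planar is small, so a 3d d⁸ ion takes the sterically preferred tetrahedral geometry.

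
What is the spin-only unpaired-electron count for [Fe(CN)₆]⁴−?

Summing ligand charges against the −4 overall charge gives an oxidation state of +2 for iron.
Iron is a group-8 element; Fe(II) is therefore d⁶.
The spin state decides the count: Cyanide is a strong-field ligand (high in the spectrochemical series) for a first-row metal, so the complex is low-spin.
An octahedral low-spin d⁶ ion is t₂g⁶e_g⁰, giving 0 unpaired electrons.

0 unpaired electrons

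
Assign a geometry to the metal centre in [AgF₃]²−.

Ligand charges: each fluoride is −1. With an overall charge of −2 the silver centre must be in the +1 oxidation state.
Silver is a group-11 element; Ag(I) is therefore d¹⁰.
With 3 monodentate ligands the coordination number is 3.
Three ligands around a d¹⁰ centre minimise repulsion in a trigonal-planar arrangement.

trigonal planar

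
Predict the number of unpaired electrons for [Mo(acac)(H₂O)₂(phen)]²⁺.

Each acetylacetonate is −1; water is neutral; 1,10-phenanthroline is neutral; balancing the +2 overall charge requires Mo(III).
Mo sits in group 6, so the d-electron count is 6 − 3 = 3.
Counting donor atoms: 1×acetylacetonate (bidentate) → 2 donors; 2×water (monodentate) → 2 donors; 1×1,10-phenanthroline (bidentate) → 2 donors. Coordination number = 6.
In an octahedral field the d³ configuration is t₂g³e_g⁰ (only one arrangement possible), giving 3 unpaired electrons.

3 unpaired electrons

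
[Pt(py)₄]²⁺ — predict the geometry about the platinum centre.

square planar

Summing ligand charges against the +2 overall charge gives an oxidation state of +2 for platinum.
Group 10 minus oxidation state 2 gives a d⁸ configuration.
Coordination number: 4.
A 5d d⁸ ion has a large crystal-field splitting; square planar leaves the high-energy d_{x²−y²} orbital empty and maximises CFSE.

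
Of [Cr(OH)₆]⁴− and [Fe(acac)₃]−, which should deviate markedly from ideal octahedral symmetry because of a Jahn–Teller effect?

[Cr(OH)₆]⁴−: Summing ligand charges against the −4 overall charge gives an oxidation state of +2 for chromium. Chromium is a group-6 element; Cr(II) is therefore d⁴. Hydroxide is a weak-field ligand for a first-row metal, so the complex is high-spin. The t₂g³e_g¹ (high-spin) configuration has an unevenly filled e_g set; the Jahn–Teller theorem predicts a tetragonal distortion (typically axial elongation) to lift the degeneracy.
[Fe(acac)₃]−: Each acetylacetonate is −1; balancing the −1 overall charge requires Fe(II). Iron is a group-8 element; Fe(II) is therefore d⁶. Acetylacetonate is a weak-field ligand for a first-row metal, so the complex is high-spin. The d⁶ configuration leaves the e_g set evenly filled (or empty) — no strong Jahn–Teller driving force.

[Cr(OH)₆]⁴−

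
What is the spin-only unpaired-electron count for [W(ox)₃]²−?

2 unpaired electrons

Ligand charges: each oxalate is −2. With an overall charge of −2 the tungsten centre must be in the +4 oxidation state.
Group 6 minus oxidation state 4 gives a d² configuration.
Counting donor atoms: 3×oxalate (bidentate) → 6 donors. Coordination number = 6.
In an octahedral field the d² configuration is t₂g²e_g⁰ (only one arrangement possible), giving 2 unpaired electrons.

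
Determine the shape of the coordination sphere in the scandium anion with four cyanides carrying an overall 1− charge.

Ligand charges: each cyanide is −1. With an overall charge of −1 the scandium centre must be in the +3 oxidation state.
Scandium is a group-3 element; Sc(III) is therefore d⁰.
Coordination number: 4.
A d⁰ ion has no crystal-field stabilisation preference between square planar and tetrahedral, so four ligands adopt the sterically favoured tetrahedral geometry.

tetrahedral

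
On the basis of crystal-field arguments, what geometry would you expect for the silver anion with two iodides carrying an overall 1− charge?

linear

Ligand charges: each iodide is −1. With an overall charge of −1 the silver centre must be in the +1 oxidation state.
Silver is a group-11 element; Ag(I) is therefore d¹⁰.
Coordination number: 2.
A d¹⁰ ion with only two ligands adopts a linear arrangement (sp hybridisation; no CFSE preference).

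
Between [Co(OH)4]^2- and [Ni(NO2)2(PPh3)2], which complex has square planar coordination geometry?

For [Co(OH)4]^2-: Ligand charges: each hydroxide is −1. With an overall charge of −2 the cobalt centre must be in the +2 oxidation state. Co sits in group 9, so the d-electron count is 9 − 2 = 7. For a high-spin 3d d⁷ ion with weak-field ligands the small Δₜ gives little square-planar CFSE advantage, so four ligands adopt the sterically favoured tetrahedral geometry. → tetrahedral.
For [Ni(NO2)2(PPh3)2]: Summing ligand charges against the 0 overall charge gives an oxidation state of +2 for nickel. Group 10 minus oxidation state 2 gives a d⁸ configuration. Nitro (N-bound nitrite) and triphenylphosphine are strong-field ligands (high in the spectrochemical series). A 3d d⁸ ion with strong-field ligands gains enough CFSE to favour square planar over tetrahedral. → square planar.

[Ni(NO2)2(PPh3)2]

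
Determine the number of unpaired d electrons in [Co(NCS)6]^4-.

3 unpaired electrons

Each isothiocyanate is −1; balancing the −4 overall charge requires Co(II).
Cobalt is a group-9 element; Co(II) is therefore d⁷.
The spin state decides the count: Isothiocyanate is a weak-field ligand for a first-row metal, so the complex is high-spin.
An octahedral high-spin d⁷ ion is t₂g⁵e_g², giving 3 unpaired electrons.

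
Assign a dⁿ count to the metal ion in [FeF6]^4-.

d⁶

Each fluoride is −1; balancing the −4 overall charge requires Fe(II).
Iron is a group-8 element; Fe(II) is therefore d⁶.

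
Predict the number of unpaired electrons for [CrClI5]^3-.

Summing ligand charges against the −3 overall charge gives an oxidation state of +3 for chromium.
Chromium is a group-6 element; Cr(III) is therefore d³.
In an octahedral field the d³ configuration is t₂g³e_g⁰ (only one arrangement possible), giving 3 unpaired electrons.

3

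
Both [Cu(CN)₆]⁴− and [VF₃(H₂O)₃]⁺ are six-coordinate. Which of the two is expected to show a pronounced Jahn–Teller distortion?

[Cu(CN)₆]⁴−

[Cu(CN)₆]⁴−: Ligand charges: each cyanide is −1. With an overall charge of −4 the copper centre must be in the +2 oxidation state. Group 11 minus oxidation state 2 gives a d⁹ configuration. The t₂g⁶e_g³ configuration has an unevenly filled e_g set; the Jahn–Teller theorem predicts a tetragonal distortion (typically axial elongation) to lift the degeneracy.
[VF₃(H₂O)₃]⁺: Ligand charges: each fluoride is −1; water is neutral. With an overall charge of +1 the vanadium centre must be in the +4 oxidation state. V sits in group 5, so the d-electron count is 5 − 4 = 1. The d¹ configuration leaves the e_g set evenly filled (or empty) — no strong Jahn–Teller driving force.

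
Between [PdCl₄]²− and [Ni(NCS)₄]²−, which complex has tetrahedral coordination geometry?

For [PdCl₄]²−: Ligand charges: each chloride is −1. With an overall charge of −2 the palladium centre must be in the +2 oxidation state. Palladium is a group-10 element; Pd(II) is therefore d⁸. A 4d d⁸ ion has a large crystal-field splitting; square planar leaves the high-energy d_{x²−y²} orbital empty and maximises CFSE. → square planar.
For [Ni(NCS)₄]²−: Ligand charges: each isothiocyanate is −1. With an overall charge of −2 the nickel centre must be in the +2 oxidation state. Group 10 minus oxidation state 2 gives a d⁸ configuration. Isothiocyanate is a weak-field ligand. With weak-field ligands the CFSE gain from square planar is small, so a 3d d⁸ ion takes the sterically preferred tetrahedral geometry. → tetrahedral.

[Ni(NCS)₄]²−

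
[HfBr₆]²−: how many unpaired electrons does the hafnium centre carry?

0

Summing ligand charges against the −2 overall charge gives an oxidation state of +4 for hafnium.
Hf sits in group 4, so the d-electron count is 4 − 4 = 0.
In an octahedral field the d⁰ configuration is t₂g⁰e_g⁰, giving 0 unpaired electrons.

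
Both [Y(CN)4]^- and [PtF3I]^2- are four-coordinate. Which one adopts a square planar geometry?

For [Y(CN)4]^-: Summing ligand charges against the −1 overall charge gives an oxidation state of +3 for yttrium. Y sits in group 3, so the d-electron count is 3 − 3 = 0. A d⁰ ion has no crystal-field stabilisation preference between square planar and tetrahedral, so four ligands adopt the sterically favoured tetrahedral geometry. → tetrahedral.
For [PtF3I]^2-: Ligand charges: each fluoride is −1; each iodide is −1. With an overall charge of −2 the platinum centre must be in the +2 oxidation state. Platinum is a group-10 element; Pt(II) is therefore d⁸. A 5d d⁸ ion has a large crystal-field splitting; square planar leaves the high-energy d_{x²−y²} orbital empty and maximises CFSE. → square planar.

[PtF3I]^2-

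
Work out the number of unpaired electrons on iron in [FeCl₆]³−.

Ligand charges: each chloride is −1. With an overall charge of −3 the iron centre must be in the +3 oxidation state.
Fe sits in group 8, so the d-electron count is 8 − 3 = 5.
The spin state decides the count: Chloride is a weak-field ligand for a first-row metal, so the complex is high-spin.
An octahedral high-spin d⁵ ion is t₂g³e_g², giving 5 unpaired electrons.

5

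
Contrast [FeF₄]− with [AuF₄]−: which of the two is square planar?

[AuF₄]−

For [FeF₄]−: Each fluoride is −1; balancing the −1 overall charge requires Fe(III). Fe sits in group 8, so the d-electron count is 8 − 3 = 5. A high-spin d⁵ ion has zero CFSE in either geometry, so four ligands adopt the sterically favoured tetrahedral geometry. → tetrahedral.
For [AuF₄]−: Summing ligand charges against the −1 overall charge gives an oxidation state of +3 for gold. Au sits in group 11, so the d-electron count is 11 − 3 = 8. A 5d d⁸ ion has a large crystal-field splitting; square planar leaves the high-energy d_{x²−y²} orbital empty and maximises CFSE. → square planar.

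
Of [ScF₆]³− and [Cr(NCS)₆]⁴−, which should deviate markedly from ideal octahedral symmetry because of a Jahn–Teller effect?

[Cr(NCS)₆]⁴−

[ScF₆]³−: Ligand charges: each fluoride is −1. With an overall charge of −3 the scandium centre must be in the +3 oxidation state. Group 3 minus oxidation state 3 gives a d⁰ configuration. The d⁰ configuration leaves the e_g set evenly filled (or empty) — no strong Jahn–Teller driving force.
[Cr(NCS)₆]⁴−: Each isothiocyanate is −1; balancing the −4 overall charge requires Cr(II). Group 6 minus oxidation state 2 gives a d⁴ configuration. Isothiocyanate is a weak-field ligand for a first-row metal, so the complex is high-spin. The t₂g³e_g¹ (high-spin) configuration has an unevenly filled e_g set; the Jahn–Teller theorem predicts a tetragonal distortion (typically axial elongation) to lift the degeneracy.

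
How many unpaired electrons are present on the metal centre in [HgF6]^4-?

0 unpaired electrons

Ligand charges: each fluoride is −1. With an overall charge of −4 the mercury centre must be in the +2 oxidation state.
Group 12 minus oxidation state 2 gives a d¹⁰ configuration.
In an octahedral field the d¹⁰ configuration is t₂g⁶e_g⁴, giving 0 unpaired electrons.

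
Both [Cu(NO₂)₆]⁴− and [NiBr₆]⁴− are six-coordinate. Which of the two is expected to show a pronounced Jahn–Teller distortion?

[Cu(NO₂)₆]⁴−

[Cu(NO₂)₆]⁴−: Each nitro (N-bound nitrite) is −1; balancing the −4 overall charge requires Cu(II). Group 11 minus oxidation state 2 gives a d⁹ configuration. The t₂g⁶e_g³ configuration has an unevenly filled e_g set; the Jahn–Teller theorem predicts a tetragonal distortion (typically axial elongation) to lift the degeneracy.
[NiBr₆]⁴−: Each bromide is −1; balancing the −4 overall charge requires Ni(II). Nickel is a group-10 element; Ni(II) is therefore d⁸. The d⁸ configuration leaves the e_g set evenly filled (or empty) — no strong Jahn–Teller driving force.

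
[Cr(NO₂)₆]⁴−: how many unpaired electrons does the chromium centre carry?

Each nitro (N-bound nitrite) is −1; balancing the −4 overall charge requires Cr(II).
Cr sits in group 6, so the d-electron count is 6 − 2 = 4.
The spin state decides the count: Nitro (N-bound nitrite) is a strong-field ligand (high in the spectrochemical series) for a first-row metal, so the complex is low-spin.
An octahedral low-spin d⁴ ion is t₂g⁴e_g⁰, giving 2 unpaired electrons.

2 unpaired electrons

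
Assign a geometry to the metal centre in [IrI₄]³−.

square planar

Ligand charges: each iodide is −1. With an overall charge of −3 the iridium centre must be in the +1 oxidation state.
Ir sits in group 9, so the d-electron count is 9 − 1 = 8.
Coordination number: 4.
A 5d d⁸ ion has a large crystal-field splitting; square planar leaves the high-energy d_{x²−y²} orbital empty and maximises CFSE.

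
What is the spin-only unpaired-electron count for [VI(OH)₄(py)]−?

Summing ligand charges against the −1 overall charge gives an oxidation state of +4 for vanadium.
Vanadium is a group-5 element; V(IV) is therefore d¹.
In an octahedral field the d¹ configuration is t₂g¹e_g⁰ (only one arrangement possible), giving 1 unpaired electron.

1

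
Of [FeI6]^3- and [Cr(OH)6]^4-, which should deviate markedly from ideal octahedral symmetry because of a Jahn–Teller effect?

[Cr(OH)6]^4-

[FeI6]^3-: Ligand charges: each iodide is −1. With an overall charge of −3 the iron centre must be in the +3 oxidation state. Group 8 minus oxidation state 3 gives a d⁵ configuration. Iodide is a weak-field ligand for a first-row metal, so the complex is high-spin. The d⁵ configuration leaves the e_g set evenly filled (or empty) — no strong Jahn–Teller driving force.
[Cr(OH)6]^4-: Ligand charges: each hydroxide is −1. With an overall charge of −4 the chromium centre must be in the +2 oxidation state. Group 6 minus oxidation state 2 gives a d⁴ configuration. Hydroxide is a weak-field ligand for a first-row metal, so the complex is high-spin. The t₂g³e_g¹ (high-spin) configuration has an unevenly filled e_g set; the Jahn–Teller theorem predicts a tetragonal distortion (typically axial elongation) to lift the degeneracy.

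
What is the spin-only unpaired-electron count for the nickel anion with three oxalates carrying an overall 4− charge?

Summing ligand charges against the −4 overall charge gives an oxidation state of +2 for nickel.
Nickel is a group-10 element; Ni(II) is therefore d⁸.
Counting donor atoms: 3×oxalate (bidentate) → 6 donors. Coordination number = 6.
In an octahedral field the d⁸ configuration is t₂g⁶e_g² (only one arrangement possible), giving 2 unpaired electrons.

2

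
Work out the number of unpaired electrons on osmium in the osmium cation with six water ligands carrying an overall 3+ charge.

Water is neutral; balancing the +3 overall charge requires Os(III).
Osmium is a group-8 element; Os(III) is therefore d⁵.
The spin state decides the count: a 5d ion has a large Δₒ and is invariably low-spin.
An octahedral low-spin d⁵ ion is t₂g⁵e_g⁰, giving 1 unpaired electron.

1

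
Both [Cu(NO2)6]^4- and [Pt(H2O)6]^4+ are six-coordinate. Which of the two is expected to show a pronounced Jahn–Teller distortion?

[Cu(NO2)6]^4-

[Cu(NO2)6]^4-: Each nitro (N-bound nitrite) is −1; balancing the −4 overall charge requires Cu(II). Copper is a group-11 element; Cu(II) is therefore d⁹. The t₂g⁶e_g³ configuration has an unevenly filled e_g set; the Jahn–Teller theorem predicts a tetragonal distortion (typically axial elongation) to lift the degeneracy.
[Pt(H2O)6]^4+: Water is neutral; balancing the +4 overall charge requires Pt(IV). Pt sits in group 10, so the d-electron count is 10 − 4 = 6. A 5d ion has a large Δₒ and is invariably low-spin. The d⁶ configuration leaves the e_g set evenly filled (or empty) — no strong Jahn–Teller driving force.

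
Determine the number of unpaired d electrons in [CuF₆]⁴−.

1

Each fluoride is −1; balancing the −4 overall charge requires Cu(II).
Cu sits in group 11, so the d-electron count is 11 − 2 = 9.
In an octahedral field the d⁹ configuration is t₂g⁶e_g³ (only one arrangement possible), giving 1 unpaired electron.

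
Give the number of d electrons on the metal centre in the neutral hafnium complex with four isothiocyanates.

Ligand charges: each isothiocyanate is −1. With an overall charge of 0 the hafnium centre must be in the +4 oxidation state.
Hafnium is a group-4 element; Hf(IV) is therefore d⁰.

d0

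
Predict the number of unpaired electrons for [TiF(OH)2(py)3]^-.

Each fluoride is −1; each hydroxide is −1; pyridine is neutral; balancing the −1 overall charge requires Ti(II).
Group 4 minus oxidation state 2 gives a d² configuration.
In an octahedral field the d² configuration is t₂g²e_g⁰ (only one arrangement possible), giving 2 unpaired electrons.

2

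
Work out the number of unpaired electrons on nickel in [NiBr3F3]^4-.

Summing ligand charges against the −4 overall charge gives an oxidation state of +2 for nickel.
Nickel is a group-10 element; Ni(II) is therefore d⁸.
In an octahedral field the d⁸ configuration is t₂g⁶e_g² (only one arrangement possible), giving 2 unpaired electrons.

2 unpaired electrons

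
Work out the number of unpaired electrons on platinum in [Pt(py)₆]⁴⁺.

0 unpaired electrons

Pyridine is neutral; balancing the +4 overall charge requires Pt(IV).
Platinum is a group-10 element; Pt(IV) is therefore d⁶.
The spin state decides the count: a 5d ion has a large Δₒ and is invariably low-spin.
An octahedral low-spin d⁶ ion is t₂g⁶e_g⁰, giving 0 unpaired electrons.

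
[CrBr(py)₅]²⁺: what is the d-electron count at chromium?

Ligand charges: each bromide is −1; pyridine is neutral. With an overall charge of +2 the chromium centre must be in the +3 oxidation state.
Cr sits in group 6, so the d-electron count is 6 − 3 = 3.

d³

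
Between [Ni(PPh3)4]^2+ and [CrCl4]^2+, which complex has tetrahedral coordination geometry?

For [Ni(PPh3)4]^2+: Summing ligand charges against the +2 overall charge gives an oxidation state of +2 for nickel. Nickel is a group-10 element; Ni(II) is therefore d⁸. Triphenylphosphine is a strong-field ligand (high in the spectrochemical series). A 3d d⁸ ion with strong-field ligands gains enough CFSE to favour square planar over tetrahedral. → square planar.
For [CrCl4]^2+: Summing ligand charges against the +2 overall charge gives an oxidation state of +6 for chromium. Cr sits in group 6, so the d-electron count is 6 − 6 = 0. A d⁰ ion has no crystal-field stabilisation preference between square planar and tetrahedral, so four ligands adopt the sterically favoured tetrahedral geometry. → tetrahedral.

[CrCl4]^2+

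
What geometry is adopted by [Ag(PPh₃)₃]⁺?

Summing ligand charges against the +1 overall charge gives an oxidation state of +1 for silver.
Silver is a group-11 element; Ag(I) is therefore d¹⁰.
With 3 monodentate ligands the coordination number is 3.
Three ligands around a d¹⁰ centre minimise repulsion in a trigonal-planar arrangement.

trigonal planar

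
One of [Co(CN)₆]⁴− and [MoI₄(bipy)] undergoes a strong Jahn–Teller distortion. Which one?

[Co(CN)₆]⁴−

[Co(CN)₆]⁴−: Ligand charges: each cyanide is −1. With an overall charge of −4 the cobalt centre must be in the +2 oxidation state. Co sits in group 9, so the d-electron count is 9 − 2 = 7. Cyanide is a strong-field ligand (high in the spectrochemical series) for a first-row metal, so the complex is low-spin. The t₂g⁶e_g¹ (low-spin) configuration has an unevenly filled e_g set; the Jahn–Teller theorem predicts a tetragonal distortion (typically axial elongation) to lift the degeneracy.
[MoI₄(bipy)]: Each iodide is −1; 2,2′-bipyridine is neutral; balancing the 0 overall charge requires Mo(IV). Mo sits in group 6, so the d-electron count is 6 − 4 = 2. The d² configuration leaves the e_g set evenly filled (or empty) — no strong Jahn–Teller driving force.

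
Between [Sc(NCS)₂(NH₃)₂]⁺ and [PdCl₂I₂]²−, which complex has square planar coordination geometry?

For [Sc(NCS)₂(NH₃)₂]⁺: Summing ligand charges against the +1 overall charge gives an oxidation state of +3 for scandium. Group 3 minus oxidation state 3 gives a d⁰ configuration. A d⁰ ion has no crystal-field stabilisation preference between square planar and tetrahedral, so four ligands adopt the sterically favoured tetrahedral geometry. → tetrahedral.
For [PdCl₂I₂]²−: Summing ligand charges against the −2 overall charge gives an oxidation state of +2 for palladium. Group 10 minus oxidation state 2 gives a d⁸ configuration. A 4d d⁸ ion has a large crystal-field splitting; square planar leaves the high-energy d_{x²−y²} orbital empty and maximises CFSE. → square planar.

[PdCl₂I₂]²−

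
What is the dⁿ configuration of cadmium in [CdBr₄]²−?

d10

Summing ligand charges against the −2 overall charge gives an oxidation state of +2 for cadmium.
Group 12 minus oxidation state 2 gives a d¹⁰ configuration.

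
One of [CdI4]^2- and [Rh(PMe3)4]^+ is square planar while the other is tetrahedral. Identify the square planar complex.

[Rh(PMe3)4]^+

For [CdI4]^2-: Ligand charges: each iodide is −1. With an overall charge of −2 the cadmium centre must be in the +2 oxidation state. Cadmium is a group-12 element; Cd(II) is therefore d¹⁰. A d¹⁰ ion has no crystal-field stabilisation preference between square planar and tetrahedral, so four ligands adopt the sterically favoured tetrahedral geometry. → tetrahedral.
For [Rh(PMe3)4]^+: Summing ligand charges against the +1 overall charge gives an oxidation state of +1 for rhodium. Rhodium is a group-9 element; Rh(I) is therefore d⁸. A 4d d⁸ ion has a large crystal-field splitting; square planar leaves the high-energy d_{x²−y²} orbital empty and maximises CFSE. → square planar.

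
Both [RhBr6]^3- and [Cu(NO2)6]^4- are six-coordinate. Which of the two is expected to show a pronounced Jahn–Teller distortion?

[RhBr6]^3-: Summing ligand charges against the −3 overall charge gives an oxidation state of +3 for rhodium. Group 9 minus oxidation state 3 gives a d⁶ configuration. A 4d ion has a large Δₒ and is invariably low-spin. The d⁶ configuration leaves the e_g set evenly filled (or empty) — no strong Jahn–Teller driving force.
[Cu(NO2)6]^4-: Summing ligand charges against the −4 overall charge gives an oxidation state of +2 for copper. Copper is a group-11 element; Cu(II) is therefore d⁹. The t₂g⁶e_g³ configuration has an unevenly filled e_g set; the Jahn–Teller theorem predicts a tetragonal distortion (typically axial elongation) to lift the degeneracy.

[Cu(NO2)6]^4-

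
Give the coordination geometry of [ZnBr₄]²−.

tetrahedral

Each bromide is −1; balancing the −2 overall charge requires Zn(II).
Zn sits in group 12, so the d-electron count is 12 − 2 = 10.
Coordination number: 4.
A d¹⁰ ion has no crystal-field stabilisation preference between square planar and tetrahedral, so four ligands adopt the sterically favoured tetrahedral geometry.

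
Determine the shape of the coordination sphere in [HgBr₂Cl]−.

Ligand charges: each bromide is −1; each chloride is −1. With an overall charge of −1 the mercury centre must be in the +2 oxidation state.
Mercury is a group-12 element; Hg(II) is therefore d¹⁰.
Coordination number: 3.
Three ligands around a d¹⁰ centre minimise repulsion in a trigonal-planar arrangement.

trigonal planar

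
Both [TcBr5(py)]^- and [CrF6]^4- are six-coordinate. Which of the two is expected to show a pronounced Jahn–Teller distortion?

[TcBr5(py)]^-: Each bromide is −1; pyridine is neutral; balancing the −1 overall charge requires Tc(IV). Tc sits in group 7, so the d-electron count is 7 − 4 = 3. The d³ configuration leaves the e_g set evenly filled (or empty) — no strong Jahn–Teller driving force.
[CrF6]^4-: Summing ligand charges against the −4 overall charge gives an oxidation state of +2 for chromium. Chromium is a group-6 element; Cr(II) is therefore d⁴. Fluoride is a weak-field ligand for a first-row metal, so the complex is high-spin. The t₂g³e_g¹ (high-spin) configuration has an unevenly filled e_g set; the Jahn–Teller theorem predicts a tetragonal distortion (typically axial elongation) to lift the degeneracy.

[CrF6]^4-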